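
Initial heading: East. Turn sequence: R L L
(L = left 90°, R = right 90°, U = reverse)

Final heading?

Answer: Final heading: North

Derivation:
Start: East
  R (right (90° clockwise)) -> South
  L (left (90° counter-clockwise)) -> East
  L (left (90° counter-clockwise)) -> North
Final: North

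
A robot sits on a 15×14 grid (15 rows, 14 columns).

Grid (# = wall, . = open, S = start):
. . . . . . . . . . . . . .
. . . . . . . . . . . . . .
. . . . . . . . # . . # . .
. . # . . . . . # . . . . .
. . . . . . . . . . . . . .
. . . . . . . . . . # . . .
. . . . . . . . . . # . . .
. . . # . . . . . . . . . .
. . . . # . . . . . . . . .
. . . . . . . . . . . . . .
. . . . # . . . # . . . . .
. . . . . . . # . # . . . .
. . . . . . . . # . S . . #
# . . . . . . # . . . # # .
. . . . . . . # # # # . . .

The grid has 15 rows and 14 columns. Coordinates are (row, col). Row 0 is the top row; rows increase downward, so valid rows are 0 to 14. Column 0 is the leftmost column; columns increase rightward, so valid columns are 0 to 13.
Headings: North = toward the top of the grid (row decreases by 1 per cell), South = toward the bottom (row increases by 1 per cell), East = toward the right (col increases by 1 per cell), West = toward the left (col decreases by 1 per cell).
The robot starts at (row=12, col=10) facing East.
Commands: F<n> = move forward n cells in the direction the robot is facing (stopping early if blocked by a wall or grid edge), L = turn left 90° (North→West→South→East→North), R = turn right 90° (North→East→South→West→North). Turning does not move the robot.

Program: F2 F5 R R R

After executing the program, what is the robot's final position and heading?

Answer: Final position: (row=12, col=12), facing North

Derivation:
Start: (row=12, col=10), facing East
  F2: move forward 2, now at (row=12, col=12)
  F5: move forward 0/5 (blocked), now at (row=12, col=12)
  R: turn right, now facing South
  R: turn right, now facing West
  R: turn right, now facing North
Final: (row=12, col=12), facing North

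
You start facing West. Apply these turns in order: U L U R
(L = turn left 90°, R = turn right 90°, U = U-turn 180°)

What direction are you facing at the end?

Answer: Final heading: West

Derivation:
Start: West
  U (U-turn (180°)) -> East
  L (left (90° counter-clockwise)) -> North
  U (U-turn (180°)) -> South
  R (right (90° clockwise)) -> West
Final: West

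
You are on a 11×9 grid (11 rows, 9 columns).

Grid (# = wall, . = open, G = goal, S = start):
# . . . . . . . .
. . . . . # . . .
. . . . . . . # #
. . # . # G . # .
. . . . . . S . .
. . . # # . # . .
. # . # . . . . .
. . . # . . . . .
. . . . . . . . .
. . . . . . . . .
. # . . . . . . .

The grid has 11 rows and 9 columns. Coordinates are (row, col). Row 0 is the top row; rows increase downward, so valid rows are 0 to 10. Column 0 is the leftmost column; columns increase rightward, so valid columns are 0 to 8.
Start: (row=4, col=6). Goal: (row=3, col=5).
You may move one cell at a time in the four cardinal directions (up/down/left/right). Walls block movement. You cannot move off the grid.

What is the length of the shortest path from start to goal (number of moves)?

BFS from (row=4, col=6) until reaching (row=3, col=5):
  Distance 0: (row=4, col=6)
  Distance 1: (row=3, col=6), (row=4, col=5), (row=4, col=7)
  Distance 2: (row=2, col=6), (row=3, col=5), (row=4, col=4), (row=4, col=8), (row=5, col=5), (row=5, col=7)  <- goal reached here
One shortest path (2 moves): (row=4, col=6) -> (row=4, col=5) -> (row=3, col=5)

Answer: Shortest path length: 2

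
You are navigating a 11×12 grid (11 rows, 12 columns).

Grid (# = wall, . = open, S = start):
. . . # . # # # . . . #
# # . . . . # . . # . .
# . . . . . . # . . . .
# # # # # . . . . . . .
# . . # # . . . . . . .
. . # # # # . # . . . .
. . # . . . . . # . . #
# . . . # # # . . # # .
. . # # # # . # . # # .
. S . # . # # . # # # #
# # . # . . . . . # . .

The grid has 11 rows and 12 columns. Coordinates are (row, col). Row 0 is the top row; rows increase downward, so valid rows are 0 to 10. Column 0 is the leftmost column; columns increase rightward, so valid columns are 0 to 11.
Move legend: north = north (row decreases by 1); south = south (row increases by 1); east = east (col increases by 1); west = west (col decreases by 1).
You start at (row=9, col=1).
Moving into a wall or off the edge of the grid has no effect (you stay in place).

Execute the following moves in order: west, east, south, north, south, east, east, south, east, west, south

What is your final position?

Answer: Final position: (row=10, col=2)

Derivation:
Start: (row=9, col=1)
  west (west): (row=9, col=1) -> (row=9, col=0)
  east (east): (row=9, col=0) -> (row=9, col=1)
  south (south): blocked, stay at (row=9, col=1)
  north (north): (row=9, col=1) -> (row=8, col=1)
  south (south): (row=8, col=1) -> (row=9, col=1)
  east (east): (row=9, col=1) -> (row=9, col=2)
  east (east): blocked, stay at (row=9, col=2)
  south (south): (row=9, col=2) -> (row=10, col=2)
  east (east): blocked, stay at (row=10, col=2)
  west (west): blocked, stay at (row=10, col=2)
  south (south): blocked, stay at (row=10, col=2)
Final: (row=10, col=2)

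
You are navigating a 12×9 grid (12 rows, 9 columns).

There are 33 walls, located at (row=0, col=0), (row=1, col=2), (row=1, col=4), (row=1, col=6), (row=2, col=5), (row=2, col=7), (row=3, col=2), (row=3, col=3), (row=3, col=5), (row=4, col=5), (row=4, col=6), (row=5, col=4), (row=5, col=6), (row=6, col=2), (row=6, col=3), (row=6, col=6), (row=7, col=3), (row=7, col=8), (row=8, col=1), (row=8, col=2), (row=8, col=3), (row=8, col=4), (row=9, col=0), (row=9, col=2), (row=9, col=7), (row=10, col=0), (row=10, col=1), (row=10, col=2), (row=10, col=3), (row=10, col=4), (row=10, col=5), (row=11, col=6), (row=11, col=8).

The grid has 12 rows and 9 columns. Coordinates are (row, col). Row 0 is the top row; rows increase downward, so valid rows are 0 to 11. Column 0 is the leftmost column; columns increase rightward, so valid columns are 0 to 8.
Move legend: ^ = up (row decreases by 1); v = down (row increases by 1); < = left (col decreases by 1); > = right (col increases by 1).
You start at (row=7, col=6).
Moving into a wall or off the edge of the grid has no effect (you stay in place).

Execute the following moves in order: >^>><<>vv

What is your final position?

Start: (row=7, col=6)
  > (right): (row=7, col=6) -> (row=7, col=7)
  ^ (up): (row=7, col=7) -> (row=6, col=7)
  > (right): (row=6, col=7) -> (row=6, col=8)
  > (right): blocked, stay at (row=6, col=8)
  < (left): (row=6, col=8) -> (row=6, col=7)
  < (left): blocked, stay at (row=6, col=7)
  > (right): (row=6, col=7) -> (row=6, col=8)
  v (down): blocked, stay at (row=6, col=8)
  v (down): blocked, stay at (row=6, col=8)
Final: (row=6, col=8)

Answer: Final position: (row=6, col=8)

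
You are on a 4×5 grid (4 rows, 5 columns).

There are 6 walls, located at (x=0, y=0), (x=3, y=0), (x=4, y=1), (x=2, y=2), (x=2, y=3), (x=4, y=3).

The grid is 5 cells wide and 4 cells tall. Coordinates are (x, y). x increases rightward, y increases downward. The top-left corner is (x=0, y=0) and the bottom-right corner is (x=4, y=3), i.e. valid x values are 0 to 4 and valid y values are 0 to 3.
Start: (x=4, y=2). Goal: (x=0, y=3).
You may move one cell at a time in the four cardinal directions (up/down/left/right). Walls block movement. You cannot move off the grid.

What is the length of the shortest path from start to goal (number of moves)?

Answer: Shortest path length: 7

Derivation:
BFS from (x=4, y=2) until reaching (x=0, y=3):
  Distance 0: (x=4, y=2)
  Distance 1: (x=3, y=2)
  Distance 2: (x=3, y=1), (x=3, y=3)
  Distance 3: (x=2, y=1)
  Distance 4: (x=2, y=0), (x=1, y=1)
  Distance 5: (x=1, y=0), (x=0, y=1), (x=1, y=2)
  Distance 6: (x=0, y=2), (x=1, y=3)
  Distance 7: (x=0, y=3)  <- goal reached here
One shortest path (7 moves): (x=4, y=2) -> (x=3, y=2) -> (x=3, y=1) -> (x=2, y=1) -> (x=1, y=1) -> (x=0, y=1) -> (x=0, y=2) -> (x=0, y=3)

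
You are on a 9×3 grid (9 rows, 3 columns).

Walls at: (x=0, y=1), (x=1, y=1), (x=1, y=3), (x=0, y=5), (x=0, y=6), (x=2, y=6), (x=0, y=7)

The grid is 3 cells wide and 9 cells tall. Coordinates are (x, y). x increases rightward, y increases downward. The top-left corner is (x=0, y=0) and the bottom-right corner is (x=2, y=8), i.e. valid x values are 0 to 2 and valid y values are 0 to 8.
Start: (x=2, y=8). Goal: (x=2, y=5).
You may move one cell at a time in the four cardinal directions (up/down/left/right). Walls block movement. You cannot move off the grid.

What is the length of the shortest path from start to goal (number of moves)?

Answer: Shortest path length: 5

Derivation:
BFS from (x=2, y=8) until reaching (x=2, y=5):
  Distance 0: (x=2, y=8)
  Distance 1: (x=2, y=7), (x=1, y=8)
  Distance 2: (x=1, y=7), (x=0, y=8)
  Distance 3: (x=1, y=6)
  Distance 4: (x=1, y=5)
  Distance 5: (x=1, y=4), (x=2, y=5)  <- goal reached here
One shortest path (5 moves): (x=2, y=8) -> (x=1, y=8) -> (x=1, y=7) -> (x=1, y=6) -> (x=1, y=5) -> (x=2, y=5)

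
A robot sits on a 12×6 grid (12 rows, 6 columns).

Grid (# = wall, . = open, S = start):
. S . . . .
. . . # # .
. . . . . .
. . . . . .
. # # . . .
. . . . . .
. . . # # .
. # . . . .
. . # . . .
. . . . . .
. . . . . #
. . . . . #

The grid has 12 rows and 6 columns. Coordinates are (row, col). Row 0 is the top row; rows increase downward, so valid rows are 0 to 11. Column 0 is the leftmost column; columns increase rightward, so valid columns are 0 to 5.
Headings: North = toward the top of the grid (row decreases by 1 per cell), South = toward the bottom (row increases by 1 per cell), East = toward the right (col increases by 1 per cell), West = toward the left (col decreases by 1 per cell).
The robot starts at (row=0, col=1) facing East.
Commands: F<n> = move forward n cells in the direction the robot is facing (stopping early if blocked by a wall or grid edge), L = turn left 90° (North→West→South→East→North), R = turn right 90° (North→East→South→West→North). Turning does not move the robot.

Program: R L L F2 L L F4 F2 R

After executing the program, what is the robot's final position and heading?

Answer: Final position: (row=3, col=1), facing West

Derivation:
Start: (row=0, col=1), facing East
  R: turn right, now facing South
  L: turn left, now facing East
  L: turn left, now facing North
  F2: move forward 0/2 (blocked), now at (row=0, col=1)
  L: turn left, now facing West
  L: turn left, now facing South
  F4: move forward 3/4 (blocked), now at (row=3, col=1)
  F2: move forward 0/2 (blocked), now at (row=3, col=1)
  R: turn right, now facing West
Final: (row=3, col=1), facing West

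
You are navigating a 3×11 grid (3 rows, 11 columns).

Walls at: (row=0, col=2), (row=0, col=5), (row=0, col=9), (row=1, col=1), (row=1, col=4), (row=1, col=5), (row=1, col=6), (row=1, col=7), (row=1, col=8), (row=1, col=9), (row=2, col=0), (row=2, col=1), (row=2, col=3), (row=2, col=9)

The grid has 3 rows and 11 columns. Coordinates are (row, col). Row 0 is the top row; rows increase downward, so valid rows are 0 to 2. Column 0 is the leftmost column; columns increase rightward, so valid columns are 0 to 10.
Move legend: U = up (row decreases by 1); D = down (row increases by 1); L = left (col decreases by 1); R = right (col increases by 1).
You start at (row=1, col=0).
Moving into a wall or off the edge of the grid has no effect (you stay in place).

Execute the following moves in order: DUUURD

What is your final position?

Start: (row=1, col=0)
  D (down): blocked, stay at (row=1, col=0)
  U (up): (row=1, col=0) -> (row=0, col=0)
  U (up): blocked, stay at (row=0, col=0)
  U (up): blocked, stay at (row=0, col=0)
  R (right): (row=0, col=0) -> (row=0, col=1)
  D (down): blocked, stay at (row=0, col=1)
Final: (row=0, col=1)

Answer: Final position: (row=0, col=1)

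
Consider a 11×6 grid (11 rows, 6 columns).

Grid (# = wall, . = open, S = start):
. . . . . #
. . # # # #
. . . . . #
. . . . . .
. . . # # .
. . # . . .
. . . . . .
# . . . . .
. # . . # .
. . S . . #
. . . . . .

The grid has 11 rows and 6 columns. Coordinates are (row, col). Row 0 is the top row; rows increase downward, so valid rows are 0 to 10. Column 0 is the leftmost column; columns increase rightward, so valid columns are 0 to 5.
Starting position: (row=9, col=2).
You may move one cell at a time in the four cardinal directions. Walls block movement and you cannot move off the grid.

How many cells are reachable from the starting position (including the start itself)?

BFS flood-fill from (row=9, col=2):
  Distance 0: (row=9, col=2)
  Distance 1: (row=8, col=2), (row=9, col=1), (row=9, col=3), (row=10, col=2)
  Distance 2: (row=7, col=2), (row=8, col=3), (row=9, col=0), (row=9, col=4), (row=10, col=1), (row=10, col=3)
  Distance 3: (row=6, col=2), (row=7, col=1), (row=7, col=3), (row=8, col=0), (row=10, col=0), (row=10, col=4)
  Distance 4: (row=6, col=1), (row=6, col=3), (row=7, col=4), (row=10, col=5)
  Distance 5: (row=5, col=1), (row=5, col=3), (row=6, col=0), (row=6, col=4), (row=7, col=5)
  Distance 6: (row=4, col=1), (row=5, col=0), (row=5, col=4), (row=6, col=5), (row=8, col=5)
  Distance 7: (row=3, col=1), (row=4, col=0), (row=4, col=2), (row=5, col=5)
  Distance 8: (row=2, col=1), (row=3, col=0), (row=3, col=2), (row=4, col=5)
  Distance 9: (row=1, col=1), (row=2, col=0), (row=2, col=2), (row=3, col=3), (row=3, col=5)
  Distance 10: (row=0, col=1), (row=1, col=0), (row=2, col=3), (row=3, col=4)
  Distance 11: (row=0, col=0), (row=0, col=2), (row=2, col=4)
  Distance 12: (row=0, col=3)
  Distance 13: (row=0, col=4)
Total reachable: 53 (grid has 53 open cells total)

Answer: Reachable cells: 53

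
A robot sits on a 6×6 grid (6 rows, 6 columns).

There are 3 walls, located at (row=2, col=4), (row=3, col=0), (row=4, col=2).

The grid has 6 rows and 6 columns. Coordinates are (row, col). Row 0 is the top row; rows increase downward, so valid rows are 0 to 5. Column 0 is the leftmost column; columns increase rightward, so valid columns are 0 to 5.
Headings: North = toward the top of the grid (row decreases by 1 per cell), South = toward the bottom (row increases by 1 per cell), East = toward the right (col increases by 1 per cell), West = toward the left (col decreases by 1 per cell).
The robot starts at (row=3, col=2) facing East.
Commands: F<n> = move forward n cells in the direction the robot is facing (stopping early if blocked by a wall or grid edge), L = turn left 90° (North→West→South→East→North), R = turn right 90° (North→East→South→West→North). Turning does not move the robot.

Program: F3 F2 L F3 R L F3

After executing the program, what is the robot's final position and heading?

Answer: Final position: (row=0, col=5), facing North

Derivation:
Start: (row=3, col=2), facing East
  F3: move forward 3, now at (row=3, col=5)
  F2: move forward 0/2 (blocked), now at (row=3, col=5)
  L: turn left, now facing North
  F3: move forward 3, now at (row=0, col=5)
  R: turn right, now facing East
  L: turn left, now facing North
  F3: move forward 0/3 (blocked), now at (row=0, col=5)
Final: (row=0, col=5), facing North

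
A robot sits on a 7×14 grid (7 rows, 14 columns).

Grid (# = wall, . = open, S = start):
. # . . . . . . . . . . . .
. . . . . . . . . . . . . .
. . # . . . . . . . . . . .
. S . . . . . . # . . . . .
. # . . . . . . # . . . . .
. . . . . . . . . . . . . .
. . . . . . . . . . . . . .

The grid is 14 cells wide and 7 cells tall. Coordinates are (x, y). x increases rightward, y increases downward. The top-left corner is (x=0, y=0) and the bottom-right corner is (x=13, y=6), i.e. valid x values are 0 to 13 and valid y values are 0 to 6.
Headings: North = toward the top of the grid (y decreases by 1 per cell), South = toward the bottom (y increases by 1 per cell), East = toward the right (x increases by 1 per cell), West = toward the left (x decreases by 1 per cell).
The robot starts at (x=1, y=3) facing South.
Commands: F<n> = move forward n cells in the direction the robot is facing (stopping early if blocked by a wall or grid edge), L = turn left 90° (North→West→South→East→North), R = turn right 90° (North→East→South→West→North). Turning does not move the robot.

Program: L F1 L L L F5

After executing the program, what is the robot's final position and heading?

Answer: Final position: (x=2, y=6), facing South

Derivation:
Start: (x=1, y=3), facing South
  L: turn left, now facing East
  F1: move forward 1, now at (x=2, y=3)
  L: turn left, now facing North
  L: turn left, now facing West
  L: turn left, now facing South
  F5: move forward 3/5 (blocked), now at (x=2, y=6)
Final: (x=2, y=6), facing South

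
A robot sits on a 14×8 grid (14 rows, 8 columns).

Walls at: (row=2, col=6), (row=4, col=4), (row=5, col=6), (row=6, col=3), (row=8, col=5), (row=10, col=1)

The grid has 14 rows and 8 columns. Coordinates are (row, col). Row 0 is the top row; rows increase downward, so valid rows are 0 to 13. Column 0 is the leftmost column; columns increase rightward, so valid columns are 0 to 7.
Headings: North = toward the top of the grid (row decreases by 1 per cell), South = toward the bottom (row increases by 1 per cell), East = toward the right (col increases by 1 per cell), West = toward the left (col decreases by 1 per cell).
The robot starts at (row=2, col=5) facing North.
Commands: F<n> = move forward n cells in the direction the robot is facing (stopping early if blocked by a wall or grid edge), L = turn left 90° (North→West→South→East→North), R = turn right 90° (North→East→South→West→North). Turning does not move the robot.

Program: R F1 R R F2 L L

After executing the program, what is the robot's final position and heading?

Start: (row=2, col=5), facing North
  R: turn right, now facing East
  F1: move forward 0/1 (blocked), now at (row=2, col=5)
  R: turn right, now facing South
  R: turn right, now facing West
  F2: move forward 2, now at (row=2, col=3)
  L: turn left, now facing South
  L: turn left, now facing East
Final: (row=2, col=3), facing East

Answer: Final position: (row=2, col=3), facing East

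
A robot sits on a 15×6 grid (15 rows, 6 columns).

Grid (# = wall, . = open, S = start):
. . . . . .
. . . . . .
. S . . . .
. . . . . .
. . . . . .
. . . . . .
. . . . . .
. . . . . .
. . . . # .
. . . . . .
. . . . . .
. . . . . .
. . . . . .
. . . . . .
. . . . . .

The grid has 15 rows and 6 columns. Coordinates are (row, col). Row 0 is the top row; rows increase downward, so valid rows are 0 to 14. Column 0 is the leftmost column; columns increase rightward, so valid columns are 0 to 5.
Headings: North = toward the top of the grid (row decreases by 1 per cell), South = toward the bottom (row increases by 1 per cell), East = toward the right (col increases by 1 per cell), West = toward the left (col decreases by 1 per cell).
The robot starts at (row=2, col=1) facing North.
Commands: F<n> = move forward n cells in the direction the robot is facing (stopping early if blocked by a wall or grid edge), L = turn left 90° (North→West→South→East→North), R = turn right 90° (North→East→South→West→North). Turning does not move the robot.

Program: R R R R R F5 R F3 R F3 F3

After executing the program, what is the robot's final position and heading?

Answer: Final position: (row=5, col=0), facing West

Derivation:
Start: (row=2, col=1), facing North
  R: turn right, now facing East
  R: turn right, now facing South
  R: turn right, now facing West
  R: turn right, now facing North
  R: turn right, now facing East
  F5: move forward 4/5 (blocked), now at (row=2, col=5)
  R: turn right, now facing South
  F3: move forward 3, now at (row=5, col=5)
  R: turn right, now facing West
  F3: move forward 3, now at (row=5, col=2)
  F3: move forward 2/3 (blocked), now at (row=5, col=0)
Final: (row=5, col=0), facing West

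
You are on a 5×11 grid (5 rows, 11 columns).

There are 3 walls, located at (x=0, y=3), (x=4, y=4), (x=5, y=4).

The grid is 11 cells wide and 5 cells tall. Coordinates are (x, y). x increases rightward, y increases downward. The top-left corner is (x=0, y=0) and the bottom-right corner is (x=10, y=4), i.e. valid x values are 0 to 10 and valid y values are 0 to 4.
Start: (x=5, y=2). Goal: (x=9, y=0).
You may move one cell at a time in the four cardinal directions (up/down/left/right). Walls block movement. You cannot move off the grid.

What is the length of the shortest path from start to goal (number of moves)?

BFS from (x=5, y=2) until reaching (x=9, y=0):
  Distance 0: (x=5, y=2)
  Distance 1: (x=5, y=1), (x=4, y=2), (x=6, y=2), (x=5, y=3)
  Distance 2: (x=5, y=0), (x=4, y=1), (x=6, y=1), (x=3, y=2), (x=7, y=2), (x=4, y=3), (x=6, y=3)
  Distance 3: (x=4, y=0), (x=6, y=0), (x=3, y=1), (x=7, y=1), (x=2, y=2), (x=8, y=2), (x=3, y=3), (x=7, y=3), (x=6, y=4)
  Distance 4: (x=3, y=0), (x=7, y=0), (x=2, y=1), (x=8, y=1), (x=1, y=2), (x=9, y=2), (x=2, y=3), (x=8, y=3), (x=3, y=4), (x=7, y=4)
  Distance 5: (x=2, y=0), (x=8, y=0), (x=1, y=1), (x=9, y=1), (x=0, y=2), (x=10, y=2), (x=1, y=3), (x=9, y=3), (x=2, y=4), (x=8, y=4)
  Distance 6: (x=1, y=0), (x=9, y=0), (x=0, y=1), (x=10, y=1), (x=10, y=3), (x=1, y=4), (x=9, y=4)  <- goal reached here
One shortest path (6 moves): (x=5, y=2) -> (x=6, y=2) -> (x=7, y=2) -> (x=8, y=2) -> (x=9, y=2) -> (x=9, y=1) -> (x=9, y=0)

Answer: Shortest path length: 6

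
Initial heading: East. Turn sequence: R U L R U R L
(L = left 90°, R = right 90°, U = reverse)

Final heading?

Start: East
  R (right (90° clockwise)) -> South
  U (U-turn (180°)) -> North
  L (left (90° counter-clockwise)) -> West
  R (right (90° clockwise)) -> North
  U (U-turn (180°)) -> South
  R (right (90° clockwise)) -> West
  L (left (90° counter-clockwise)) -> South
Final: South

Answer: Final heading: South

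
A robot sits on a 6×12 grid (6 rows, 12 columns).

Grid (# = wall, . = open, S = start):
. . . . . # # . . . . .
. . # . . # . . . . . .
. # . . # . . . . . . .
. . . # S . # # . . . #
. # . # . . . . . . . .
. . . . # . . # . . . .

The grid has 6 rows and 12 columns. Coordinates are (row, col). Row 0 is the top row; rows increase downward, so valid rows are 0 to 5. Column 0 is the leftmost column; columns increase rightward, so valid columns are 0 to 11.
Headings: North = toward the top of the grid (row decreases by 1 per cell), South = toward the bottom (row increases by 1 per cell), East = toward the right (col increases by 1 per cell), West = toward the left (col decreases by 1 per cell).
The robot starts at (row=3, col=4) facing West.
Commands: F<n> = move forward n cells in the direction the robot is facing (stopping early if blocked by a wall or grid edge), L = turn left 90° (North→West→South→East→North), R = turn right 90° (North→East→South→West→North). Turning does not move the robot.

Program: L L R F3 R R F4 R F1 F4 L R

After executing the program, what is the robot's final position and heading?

Answer: Final position: (row=3, col=5), facing East

Derivation:
Start: (row=3, col=4), facing West
  L: turn left, now facing South
  L: turn left, now facing East
  R: turn right, now facing South
  F3: move forward 1/3 (blocked), now at (row=4, col=4)
  R: turn right, now facing West
  R: turn right, now facing North
  F4: move forward 1/4 (blocked), now at (row=3, col=4)
  R: turn right, now facing East
  F1: move forward 1, now at (row=3, col=5)
  F4: move forward 0/4 (blocked), now at (row=3, col=5)
  L: turn left, now facing North
  R: turn right, now facing East
Final: (row=3, col=5), facing East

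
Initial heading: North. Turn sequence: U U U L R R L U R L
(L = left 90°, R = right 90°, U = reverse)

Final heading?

Answer: Final heading: North

Derivation:
Start: North
  U (U-turn (180°)) -> South
  U (U-turn (180°)) -> North
  U (U-turn (180°)) -> South
  L (left (90° counter-clockwise)) -> East
  R (right (90° clockwise)) -> South
  R (right (90° clockwise)) -> West
  L (left (90° counter-clockwise)) -> South
  U (U-turn (180°)) -> North
  R (right (90° clockwise)) -> East
  L (left (90° counter-clockwise)) -> North
Final: North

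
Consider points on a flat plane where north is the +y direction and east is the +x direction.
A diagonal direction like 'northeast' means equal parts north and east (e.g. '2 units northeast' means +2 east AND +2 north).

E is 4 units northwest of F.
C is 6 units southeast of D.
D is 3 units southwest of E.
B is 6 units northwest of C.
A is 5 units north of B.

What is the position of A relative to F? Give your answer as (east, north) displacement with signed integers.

Place F at the origin (east=0, north=0).
  E is 4 units northwest of F: delta (east=-4, north=+4); E at (east=-4, north=4).
  D is 3 units southwest of E: delta (east=-3, north=-3); D at (east=-7, north=1).
  C is 6 units southeast of D: delta (east=+6, north=-6); C at (east=-1, north=-5).
  B is 6 units northwest of C: delta (east=-6, north=+6); B at (east=-7, north=1).
  A is 5 units north of B: delta (east=+0, north=+5); A at (east=-7, north=6).
Therefore A relative to F: (east=-7, north=6).

Answer: A is at (east=-7, north=6) relative to F.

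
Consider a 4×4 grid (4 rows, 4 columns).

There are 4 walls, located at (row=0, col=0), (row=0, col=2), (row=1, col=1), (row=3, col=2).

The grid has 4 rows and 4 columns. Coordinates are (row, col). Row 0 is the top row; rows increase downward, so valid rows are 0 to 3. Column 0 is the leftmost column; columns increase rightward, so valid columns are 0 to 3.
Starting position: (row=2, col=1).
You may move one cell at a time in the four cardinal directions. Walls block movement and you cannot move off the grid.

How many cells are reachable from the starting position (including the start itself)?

Answer: Reachable cells: 11

Derivation:
BFS flood-fill from (row=2, col=1):
  Distance 0: (row=2, col=1)
  Distance 1: (row=2, col=0), (row=2, col=2), (row=3, col=1)
  Distance 2: (row=1, col=0), (row=1, col=2), (row=2, col=3), (row=3, col=0)
  Distance 3: (row=1, col=3), (row=3, col=3)
  Distance 4: (row=0, col=3)
Total reachable: 11 (grid has 12 open cells total)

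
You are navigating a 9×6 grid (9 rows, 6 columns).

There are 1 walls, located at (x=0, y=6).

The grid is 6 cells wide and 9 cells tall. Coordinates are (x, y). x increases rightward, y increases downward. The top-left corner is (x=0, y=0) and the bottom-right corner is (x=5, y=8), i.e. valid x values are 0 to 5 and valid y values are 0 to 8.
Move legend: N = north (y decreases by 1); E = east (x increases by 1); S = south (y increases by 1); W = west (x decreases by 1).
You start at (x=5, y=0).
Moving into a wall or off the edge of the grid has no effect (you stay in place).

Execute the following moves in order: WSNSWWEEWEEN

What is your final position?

Answer: Final position: (x=5, y=0)

Derivation:
Start: (x=5, y=0)
  W (west): (x=5, y=0) -> (x=4, y=0)
  S (south): (x=4, y=0) -> (x=4, y=1)
  N (north): (x=4, y=1) -> (x=4, y=0)
  S (south): (x=4, y=0) -> (x=4, y=1)
  W (west): (x=4, y=1) -> (x=3, y=1)
  W (west): (x=3, y=1) -> (x=2, y=1)
  E (east): (x=2, y=1) -> (x=3, y=1)
  E (east): (x=3, y=1) -> (x=4, y=1)
  W (west): (x=4, y=1) -> (x=3, y=1)
  E (east): (x=3, y=1) -> (x=4, y=1)
  E (east): (x=4, y=1) -> (x=5, y=1)
  N (north): (x=5, y=1) -> (x=5, y=0)
Final: (x=5, y=0)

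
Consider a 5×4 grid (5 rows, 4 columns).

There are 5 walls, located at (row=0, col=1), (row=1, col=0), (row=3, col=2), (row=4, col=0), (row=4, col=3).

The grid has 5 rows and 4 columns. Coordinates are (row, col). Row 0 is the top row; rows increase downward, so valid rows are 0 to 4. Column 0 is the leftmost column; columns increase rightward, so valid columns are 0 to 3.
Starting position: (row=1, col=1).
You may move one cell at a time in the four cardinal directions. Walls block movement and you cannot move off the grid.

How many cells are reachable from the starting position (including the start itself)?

BFS flood-fill from (row=1, col=1):
  Distance 0: (row=1, col=1)
  Distance 1: (row=1, col=2), (row=2, col=1)
  Distance 2: (row=0, col=2), (row=1, col=3), (row=2, col=0), (row=2, col=2), (row=3, col=1)
  Distance 3: (row=0, col=3), (row=2, col=3), (row=3, col=0), (row=4, col=1)
  Distance 4: (row=3, col=3), (row=4, col=2)
Total reachable: 14 (grid has 15 open cells total)

Answer: Reachable cells: 14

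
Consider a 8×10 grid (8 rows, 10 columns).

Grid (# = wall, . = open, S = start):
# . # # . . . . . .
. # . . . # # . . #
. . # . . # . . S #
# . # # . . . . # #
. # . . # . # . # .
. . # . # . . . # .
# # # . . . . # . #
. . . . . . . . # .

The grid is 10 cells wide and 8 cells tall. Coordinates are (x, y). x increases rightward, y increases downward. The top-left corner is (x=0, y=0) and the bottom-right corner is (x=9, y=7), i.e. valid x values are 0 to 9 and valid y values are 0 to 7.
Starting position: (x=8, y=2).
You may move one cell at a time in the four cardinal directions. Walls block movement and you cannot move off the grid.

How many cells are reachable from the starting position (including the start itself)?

Answer: Reachable cells: 40

Derivation:
BFS flood-fill from (x=8, y=2):
  Distance 0: (x=8, y=2)
  Distance 1: (x=8, y=1), (x=7, y=2)
  Distance 2: (x=8, y=0), (x=7, y=1), (x=6, y=2), (x=7, y=3)
  Distance 3: (x=7, y=0), (x=9, y=0), (x=6, y=3), (x=7, y=4)
  Distance 4: (x=6, y=0), (x=5, y=3), (x=7, y=5)
  Distance 5: (x=5, y=0), (x=4, y=3), (x=5, y=4), (x=6, y=5)
  Distance 6: (x=4, y=0), (x=4, y=2), (x=5, y=5), (x=6, y=6)
  Distance 7: (x=4, y=1), (x=3, y=2), (x=5, y=6), (x=6, y=7)
  Distance 8: (x=3, y=1), (x=4, y=6), (x=5, y=7), (x=7, y=7)
  Distance 9: (x=2, y=1), (x=3, y=6), (x=4, y=7)
  Distance 10: (x=3, y=5), (x=3, y=7)
  Distance 11: (x=3, y=4), (x=2, y=7)
  Distance 12: (x=2, y=4), (x=1, y=7)
  Distance 13: (x=0, y=7)
Total reachable: 40 (grid has 52 open cells total)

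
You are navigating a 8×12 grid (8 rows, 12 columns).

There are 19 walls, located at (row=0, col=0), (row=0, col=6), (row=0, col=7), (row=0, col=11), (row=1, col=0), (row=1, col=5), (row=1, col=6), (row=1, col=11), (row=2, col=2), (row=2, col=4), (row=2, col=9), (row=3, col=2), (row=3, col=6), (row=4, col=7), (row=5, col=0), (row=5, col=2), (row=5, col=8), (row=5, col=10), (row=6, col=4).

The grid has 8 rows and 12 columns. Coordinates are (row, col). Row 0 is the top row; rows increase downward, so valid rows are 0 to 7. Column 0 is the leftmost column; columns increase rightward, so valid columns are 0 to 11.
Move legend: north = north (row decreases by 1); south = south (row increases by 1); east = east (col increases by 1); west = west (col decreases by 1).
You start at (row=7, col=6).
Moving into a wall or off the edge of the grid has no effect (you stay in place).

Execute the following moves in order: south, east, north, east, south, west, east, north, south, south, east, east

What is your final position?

Start: (row=7, col=6)
  south (south): blocked, stay at (row=7, col=6)
  east (east): (row=7, col=6) -> (row=7, col=7)
  north (north): (row=7, col=7) -> (row=6, col=7)
  east (east): (row=6, col=7) -> (row=6, col=8)
  south (south): (row=6, col=8) -> (row=7, col=8)
  west (west): (row=7, col=8) -> (row=7, col=7)
  east (east): (row=7, col=7) -> (row=7, col=8)
  north (north): (row=7, col=8) -> (row=6, col=8)
  south (south): (row=6, col=8) -> (row=7, col=8)
  south (south): blocked, stay at (row=7, col=8)
  east (east): (row=7, col=8) -> (row=7, col=9)
  east (east): (row=7, col=9) -> (row=7, col=10)
Final: (row=7, col=10)

Answer: Final position: (row=7, col=10)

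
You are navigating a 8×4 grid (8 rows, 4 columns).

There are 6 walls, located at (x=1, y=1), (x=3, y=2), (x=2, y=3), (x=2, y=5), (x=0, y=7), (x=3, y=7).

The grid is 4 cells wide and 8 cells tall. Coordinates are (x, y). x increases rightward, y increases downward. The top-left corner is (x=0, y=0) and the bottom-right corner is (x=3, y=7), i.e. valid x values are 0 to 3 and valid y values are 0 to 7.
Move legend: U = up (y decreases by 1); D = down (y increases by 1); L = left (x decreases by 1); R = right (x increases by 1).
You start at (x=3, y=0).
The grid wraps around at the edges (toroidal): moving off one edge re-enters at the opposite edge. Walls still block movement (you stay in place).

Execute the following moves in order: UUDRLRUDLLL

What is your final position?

Answer: Final position: (x=2, y=1)

Derivation:
Start: (x=3, y=0)
  U (up): blocked, stay at (x=3, y=0)
  U (up): blocked, stay at (x=3, y=0)
  D (down): (x=3, y=0) -> (x=3, y=1)
  R (right): (x=3, y=1) -> (x=0, y=1)
  L (left): (x=0, y=1) -> (x=3, y=1)
  R (right): (x=3, y=1) -> (x=0, y=1)
  U (up): (x=0, y=1) -> (x=0, y=0)
  D (down): (x=0, y=0) -> (x=0, y=1)
  L (left): (x=0, y=1) -> (x=3, y=1)
  L (left): (x=3, y=1) -> (x=2, y=1)
  L (left): blocked, stay at (x=2, y=1)
Final: (x=2, y=1)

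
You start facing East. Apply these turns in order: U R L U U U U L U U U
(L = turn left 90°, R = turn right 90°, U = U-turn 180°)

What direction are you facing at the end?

Answer: Final heading: North

Derivation:
Start: East
  U (U-turn (180°)) -> West
  R (right (90° clockwise)) -> North
  L (left (90° counter-clockwise)) -> West
  U (U-turn (180°)) -> East
  U (U-turn (180°)) -> West
  U (U-turn (180°)) -> East
  U (U-turn (180°)) -> West
  L (left (90° counter-clockwise)) -> South
  U (U-turn (180°)) -> North
  U (U-turn (180°)) -> South
  U (U-turn (180°)) -> North
Final: North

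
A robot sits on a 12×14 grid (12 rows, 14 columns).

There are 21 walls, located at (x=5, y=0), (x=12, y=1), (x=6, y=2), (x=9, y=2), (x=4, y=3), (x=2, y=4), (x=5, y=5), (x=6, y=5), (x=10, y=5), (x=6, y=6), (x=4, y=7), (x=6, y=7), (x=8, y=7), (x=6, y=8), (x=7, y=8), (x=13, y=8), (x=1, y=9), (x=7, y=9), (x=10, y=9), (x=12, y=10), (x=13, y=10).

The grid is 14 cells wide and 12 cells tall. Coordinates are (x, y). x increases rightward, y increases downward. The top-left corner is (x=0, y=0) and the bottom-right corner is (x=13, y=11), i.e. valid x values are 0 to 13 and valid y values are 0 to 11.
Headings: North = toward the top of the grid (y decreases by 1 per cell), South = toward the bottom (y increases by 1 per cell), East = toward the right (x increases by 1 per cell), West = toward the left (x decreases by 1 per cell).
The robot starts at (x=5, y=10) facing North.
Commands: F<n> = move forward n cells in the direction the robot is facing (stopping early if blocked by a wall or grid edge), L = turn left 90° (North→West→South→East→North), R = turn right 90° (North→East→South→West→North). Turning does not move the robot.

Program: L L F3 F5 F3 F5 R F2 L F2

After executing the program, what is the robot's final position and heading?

Answer: Final position: (x=3, y=11), facing South

Derivation:
Start: (x=5, y=10), facing North
  L: turn left, now facing West
  L: turn left, now facing South
  F3: move forward 1/3 (blocked), now at (x=5, y=11)
  F5: move forward 0/5 (blocked), now at (x=5, y=11)
  F3: move forward 0/3 (blocked), now at (x=5, y=11)
  F5: move forward 0/5 (blocked), now at (x=5, y=11)
  R: turn right, now facing West
  F2: move forward 2, now at (x=3, y=11)
  L: turn left, now facing South
  F2: move forward 0/2 (blocked), now at (x=3, y=11)
Final: (x=3, y=11), facing South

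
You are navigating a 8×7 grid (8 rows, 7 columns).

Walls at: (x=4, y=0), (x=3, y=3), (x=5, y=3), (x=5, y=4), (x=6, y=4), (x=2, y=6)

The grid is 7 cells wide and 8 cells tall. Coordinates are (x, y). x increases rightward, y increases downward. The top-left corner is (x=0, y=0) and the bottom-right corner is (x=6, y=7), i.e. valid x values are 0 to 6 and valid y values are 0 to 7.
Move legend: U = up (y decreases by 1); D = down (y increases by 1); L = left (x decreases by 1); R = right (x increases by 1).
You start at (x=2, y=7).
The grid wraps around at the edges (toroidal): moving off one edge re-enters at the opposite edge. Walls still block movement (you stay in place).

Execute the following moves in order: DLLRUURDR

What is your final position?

Answer: Final position: (x=2, y=7)

Derivation:
Start: (x=2, y=7)
  D (down): (x=2, y=7) -> (x=2, y=0)
  L (left): (x=2, y=0) -> (x=1, y=0)
  L (left): (x=1, y=0) -> (x=0, y=0)
  R (right): (x=0, y=0) -> (x=1, y=0)
  U (up): (x=1, y=0) -> (x=1, y=7)
  U (up): (x=1, y=7) -> (x=1, y=6)
  R (right): blocked, stay at (x=1, y=6)
  D (down): (x=1, y=6) -> (x=1, y=7)
  R (right): (x=1, y=7) -> (x=2, y=7)
Final: (x=2, y=7)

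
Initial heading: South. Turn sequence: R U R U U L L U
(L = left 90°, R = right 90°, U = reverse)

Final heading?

Answer: Final heading: South

Derivation:
Start: South
  R (right (90° clockwise)) -> West
  U (U-turn (180°)) -> East
  R (right (90° clockwise)) -> South
  U (U-turn (180°)) -> North
  U (U-turn (180°)) -> South
  L (left (90° counter-clockwise)) -> East
  L (left (90° counter-clockwise)) -> North
  U (U-turn (180°)) -> South
Final: South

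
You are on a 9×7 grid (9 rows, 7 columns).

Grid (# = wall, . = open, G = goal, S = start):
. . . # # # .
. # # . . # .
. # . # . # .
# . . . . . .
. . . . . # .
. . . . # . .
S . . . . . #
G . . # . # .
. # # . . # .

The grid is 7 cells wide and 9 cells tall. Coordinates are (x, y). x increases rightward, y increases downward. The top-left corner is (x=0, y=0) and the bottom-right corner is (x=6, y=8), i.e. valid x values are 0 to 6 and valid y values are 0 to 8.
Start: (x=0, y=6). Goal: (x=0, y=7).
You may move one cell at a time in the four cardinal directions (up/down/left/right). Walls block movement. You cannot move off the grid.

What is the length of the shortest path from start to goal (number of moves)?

Answer: Shortest path length: 1

Derivation:
BFS from (x=0, y=6) until reaching (x=0, y=7):
  Distance 0: (x=0, y=6)
  Distance 1: (x=0, y=5), (x=1, y=6), (x=0, y=7)  <- goal reached here
One shortest path (1 moves): (x=0, y=6) -> (x=0, y=7)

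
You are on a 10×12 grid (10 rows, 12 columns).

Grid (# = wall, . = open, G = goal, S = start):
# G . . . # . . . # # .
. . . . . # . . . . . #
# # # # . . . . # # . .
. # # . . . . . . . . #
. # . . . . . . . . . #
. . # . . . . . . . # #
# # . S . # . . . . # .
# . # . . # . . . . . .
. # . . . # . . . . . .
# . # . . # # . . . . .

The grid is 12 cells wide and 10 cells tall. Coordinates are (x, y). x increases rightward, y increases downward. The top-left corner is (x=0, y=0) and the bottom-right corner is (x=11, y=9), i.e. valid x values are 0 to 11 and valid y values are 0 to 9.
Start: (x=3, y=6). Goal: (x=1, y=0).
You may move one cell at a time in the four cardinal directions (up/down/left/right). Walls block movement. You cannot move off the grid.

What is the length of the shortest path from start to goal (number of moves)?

BFS from (x=3, y=6) until reaching (x=1, y=0):
  Distance 0: (x=3, y=6)
  Distance 1: (x=3, y=5), (x=2, y=6), (x=4, y=6), (x=3, y=7)
  Distance 2: (x=3, y=4), (x=4, y=5), (x=4, y=7), (x=3, y=8)
  Distance 3: (x=3, y=3), (x=2, y=4), (x=4, y=4), (x=5, y=5), (x=2, y=8), (x=4, y=8), (x=3, y=9)
  Distance 4: (x=4, y=3), (x=5, y=4), (x=6, y=5), (x=4, y=9)
  Distance 5: (x=4, y=2), (x=5, y=3), (x=6, y=4), (x=7, y=5), (x=6, y=6)
  Distance 6: (x=4, y=1), (x=5, y=2), (x=6, y=3), (x=7, y=4), (x=8, y=5), (x=7, y=6), (x=6, y=7)
  Distance 7: (x=4, y=0), (x=3, y=1), (x=6, y=2), (x=7, y=3), (x=8, y=4), (x=9, y=5), (x=8, y=6), (x=7, y=7), (x=6, y=8)
  Distance 8: (x=3, y=0), (x=2, y=1), (x=6, y=1), (x=7, y=2), (x=8, y=3), (x=9, y=4), (x=9, y=6), (x=8, y=7), (x=7, y=8)
  Distance 9: (x=2, y=0), (x=6, y=0), (x=1, y=1), (x=7, y=1), (x=9, y=3), (x=10, y=4), (x=9, y=7), (x=8, y=8), (x=7, y=9)
  Distance 10: (x=1, y=0), (x=7, y=0), (x=0, y=1), (x=8, y=1), (x=10, y=3), (x=10, y=7), (x=9, y=8), (x=8, y=9)  <- goal reached here
One shortest path (10 moves): (x=3, y=6) -> (x=4, y=6) -> (x=4, y=5) -> (x=4, y=4) -> (x=4, y=3) -> (x=4, y=2) -> (x=4, y=1) -> (x=3, y=1) -> (x=2, y=1) -> (x=1, y=1) -> (x=1, y=0)

Answer: Shortest path length: 10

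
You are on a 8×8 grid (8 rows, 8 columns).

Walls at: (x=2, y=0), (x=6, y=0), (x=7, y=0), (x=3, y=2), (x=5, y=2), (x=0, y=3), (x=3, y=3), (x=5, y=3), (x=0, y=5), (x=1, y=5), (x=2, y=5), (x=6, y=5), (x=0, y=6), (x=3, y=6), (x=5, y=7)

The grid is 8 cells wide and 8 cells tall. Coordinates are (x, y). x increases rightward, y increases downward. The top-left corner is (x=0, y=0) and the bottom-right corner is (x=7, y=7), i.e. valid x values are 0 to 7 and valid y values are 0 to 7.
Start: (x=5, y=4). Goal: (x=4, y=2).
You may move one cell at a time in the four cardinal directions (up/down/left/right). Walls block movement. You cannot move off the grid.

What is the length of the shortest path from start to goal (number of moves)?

BFS from (x=5, y=4) until reaching (x=4, y=2):
  Distance 0: (x=5, y=4)
  Distance 1: (x=4, y=4), (x=6, y=4), (x=5, y=5)
  Distance 2: (x=4, y=3), (x=6, y=3), (x=3, y=4), (x=7, y=4), (x=4, y=5), (x=5, y=6)
  Distance 3: (x=4, y=2), (x=6, y=2), (x=7, y=3), (x=2, y=4), (x=3, y=5), (x=7, y=5), (x=4, y=6), (x=6, y=6)  <- goal reached here
One shortest path (3 moves): (x=5, y=4) -> (x=4, y=4) -> (x=4, y=3) -> (x=4, y=2)

Answer: Shortest path length: 3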